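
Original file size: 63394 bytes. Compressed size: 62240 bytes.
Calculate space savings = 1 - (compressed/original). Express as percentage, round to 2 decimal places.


ratio = compressed/original = 62240/63394 = 0.981796
savings = 1 - ratio = 1 - 0.981796 = 0.018204
as a percentage: 0.018204 * 100 = 1.82%

Space savings = 1 - 62240/63394 = 1.82%


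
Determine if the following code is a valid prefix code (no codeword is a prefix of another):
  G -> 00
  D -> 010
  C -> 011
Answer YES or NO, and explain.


Checking each pair (does one codeword prefix another?):
  G='00' vs D='010': no prefix
  G='00' vs C='011': no prefix
  D='010' vs G='00': no prefix
  D='010' vs C='011': no prefix
  C='011' vs G='00': no prefix
  C='011' vs D='010': no prefix
No violation found over all pairs.

YES -- this is a valid prefix code. No codeword is a prefix of any other codeword.


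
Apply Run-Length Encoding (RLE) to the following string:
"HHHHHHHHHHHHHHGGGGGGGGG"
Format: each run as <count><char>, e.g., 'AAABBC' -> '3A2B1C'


Scanning runs left to right:
  i=0: run of 'H' x 14 -> '14H'
  i=14: run of 'G' x 9 -> '9G'

RLE = 14H9G


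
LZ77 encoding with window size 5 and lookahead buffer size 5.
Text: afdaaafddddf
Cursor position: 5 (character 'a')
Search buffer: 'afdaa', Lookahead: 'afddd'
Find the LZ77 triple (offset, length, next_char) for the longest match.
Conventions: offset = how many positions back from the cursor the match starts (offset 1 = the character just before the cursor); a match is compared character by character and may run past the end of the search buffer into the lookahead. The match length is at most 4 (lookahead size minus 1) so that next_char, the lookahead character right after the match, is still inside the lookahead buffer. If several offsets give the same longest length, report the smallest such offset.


Try each offset into the search buffer:
  offset=1 (pos 4, char 'a'): match length 1
  offset=2 (pos 3, char 'a'): match length 1
  offset=3 (pos 2, char 'd'): match length 0
  offset=4 (pos 1, char 'f'): match length 0
  offset=5 (pos 0, char 'a'): match length 3
Longest match has length 3 at offset 5.
next_char = character at position 5 + 3 = 8 -> 'd'

Best match: offset=5, length=3 (matching 'afd' starting at position 0)
LZ77 triple: (5, 3, 'd')


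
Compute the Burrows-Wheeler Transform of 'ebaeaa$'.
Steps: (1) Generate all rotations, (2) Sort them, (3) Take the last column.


Rotations (sorted):
  0: $ebaeaa -> last char: a
  1: a$ebaea -> last char: a
  2: aa$ebae -> last char: e
  3: aeaa$eb -> last char: b
  4: baeaa$e -> last char: e
  5: eaa$eba -> last char: a
  6: ebaeaa$ -> last char: $


BWT = aaebea$


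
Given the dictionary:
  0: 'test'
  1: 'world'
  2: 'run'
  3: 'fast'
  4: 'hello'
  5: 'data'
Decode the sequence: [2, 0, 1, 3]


Look up each index in the dictionary:
  2 -> 'run'
  0 -> 'test'
  1 -> 'world'
  3 -> 'fast'

Decoded: "run test world fast"


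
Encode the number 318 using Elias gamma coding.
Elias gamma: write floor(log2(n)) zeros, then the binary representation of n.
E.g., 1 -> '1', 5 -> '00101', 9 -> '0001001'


num_bits = floor(log2(318)) + 1 = 9
leading_zeros = num_bits - 1 = 8
binary(318) = 100111110

Elias gamma(318) = '00000000' + '100111110' = 00000000100111110 (17 bits)


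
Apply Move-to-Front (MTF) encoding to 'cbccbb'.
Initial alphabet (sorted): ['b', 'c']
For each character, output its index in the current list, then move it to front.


MTF encoding:
'c': index 1 in ['b', 'c'] -> ['c', 'b']
'b': index 1 in ['c', 'b'] -> ['b', 'c']
'c': index 1 in ['b', 'c'] -> ['c', 'b']
'c': index 0 in ['c', 'b'] -> ['c', 'b']
'b': index 1 in ['c', 'b'] -> ['b', 'c']
'b': index 0 in ['b', 'c'] -> ['b', 'c']


Output: [1, 1, 1, 0, 1, 0]


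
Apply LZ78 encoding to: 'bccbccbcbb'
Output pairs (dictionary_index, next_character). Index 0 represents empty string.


LZ78 encoding steps:
Dictionary: {0: ''}
Step 1: w='' (idx 0), next='b' -> output (0, 'b'), add 'b' as idx 1
Step 2: w='' (idx 0), next='c' -> output (0, 'c'), add 'c' as idx 2
Step 3: w='c' (idx 2), next='b' -> output (2, 'b'), add 'cb' as idx 3
Step 4: w='c' (idx 2), next='c' -> output (2, 'c'), add 'cc' as idx 4
Step 5: w='b' (idx 1), next='c' -> output (1, 'c'), add 'bc' as idx 5
Step 6: w='b' (idx 1), next='b' -> output (1, 'b'), add 'bb' as idx 6


Encoded: [(0, 'b'), (0, 'c'), (2, 'b'), (2, 'c'), (1, 'c'), (1, 'b')]


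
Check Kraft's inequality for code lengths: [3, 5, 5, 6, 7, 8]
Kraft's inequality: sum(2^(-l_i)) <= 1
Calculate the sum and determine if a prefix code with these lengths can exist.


Sum = 2^(-3) + 2^(-5) + 2^(-5) + 2^(-6) + 2^(-7) + 2^(-8)
    = 0.125 + 0.03125 + 0.03125 + 0.015625 + 0.0078125 + 0.00390625
    = 55/256 = 0.21484375
Since 0.21484375 <= 1, Kraft's inequality IS satisfied.
A prefix code with these lengths CAN exist.

Kraft sum = 0.21484375. Satisfied.


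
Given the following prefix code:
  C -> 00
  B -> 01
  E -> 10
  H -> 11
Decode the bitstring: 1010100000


Decoding step by step:
Bits 10 -> E
Bits 10 -> E
Bits 10 -> E
Bits 00 -> C
Bits 00 -> C


Decoded message: EEECC


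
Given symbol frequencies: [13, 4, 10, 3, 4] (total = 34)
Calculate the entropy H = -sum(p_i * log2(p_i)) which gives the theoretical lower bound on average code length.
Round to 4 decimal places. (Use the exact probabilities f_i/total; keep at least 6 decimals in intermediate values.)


Per-symbol terms -p_i * log2(p_i) with p_i = f_i/34:
  p = 13/34 = 0.382353: log2(p) = -1.387023, -p*log2(p) = 0.530332
  p = 4/34 = 0.117647: log2(p) = -3.087463, -p*log2(p) = 0.363231
  p = 10/34 = 0.294118: log2(p) = -1.765535, -p*log2(p) = 0.519275
  p = 3/34 = 0.088235: log2(p) = -3.502500, -p*log2(p) = 0.309044
  p = 4/34 = 0.117647: log2(p) = -3.087463, -p*log2(p) = 0.363231
H = 0.530332 + 0.363231 + 0.519275 + 0.309044 + 0.363231 = 2.085113

H = 2.0851 bits/symbol


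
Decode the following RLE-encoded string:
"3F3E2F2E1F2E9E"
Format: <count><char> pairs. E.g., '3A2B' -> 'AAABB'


Expanding each <count><char> pair:
  3F -> 'FFF'
  3E -> 'EEE'
  2F -> 'FF'
  2E -> 'EE'
  1F -> 'F'
  2E -> 'EE'
  9E -> 'EEEEEEEEE'

Decoded = FFFEEEFFEEFEEEEEEEEEEE


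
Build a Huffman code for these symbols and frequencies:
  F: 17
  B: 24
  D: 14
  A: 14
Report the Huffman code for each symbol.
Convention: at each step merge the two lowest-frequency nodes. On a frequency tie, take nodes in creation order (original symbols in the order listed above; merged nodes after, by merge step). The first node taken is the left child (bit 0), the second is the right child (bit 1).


Huffman tree construction:
Step 1: Merge D(14) + A(14) = 28
Step 2: Merge F(17) + B(24) = 41
Step 3: Merge (D+A)(28) + (F+B)(41) = 69
Read each symbol's code off the tree from the root (left child = 0, right child = 1).

Codes:
  F: 10 (length 2)
  B: 11 (length 2)
  D: 00 (length 2)
  A: 01 (length 2)
Average code length: 138/69 = 2.0000 bits/symbol


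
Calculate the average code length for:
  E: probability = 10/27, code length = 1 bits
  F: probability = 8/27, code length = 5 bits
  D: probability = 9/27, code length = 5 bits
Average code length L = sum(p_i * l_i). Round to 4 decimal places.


Weighted contributions p_i * l_i:
  E: (10/27) * 1 = 10/27
  F: (8/27) * 5 = 40/27
  D: (9/27) * 5 = 45/27
Sum = (10 + 40 + 45)/27 = 95/27

L = 95/27 = 3.5185 bits/symbol


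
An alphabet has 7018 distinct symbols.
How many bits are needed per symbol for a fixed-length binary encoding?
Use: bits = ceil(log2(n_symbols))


log2(7018) = 12.7768
Bracket: 2^12 = 4096 < 7018 <= 2^13 = 8192
So ceil(log2(7018)) = 13

bits = ceil(log2(7018)) = ceil(12.7768) = 13 bits


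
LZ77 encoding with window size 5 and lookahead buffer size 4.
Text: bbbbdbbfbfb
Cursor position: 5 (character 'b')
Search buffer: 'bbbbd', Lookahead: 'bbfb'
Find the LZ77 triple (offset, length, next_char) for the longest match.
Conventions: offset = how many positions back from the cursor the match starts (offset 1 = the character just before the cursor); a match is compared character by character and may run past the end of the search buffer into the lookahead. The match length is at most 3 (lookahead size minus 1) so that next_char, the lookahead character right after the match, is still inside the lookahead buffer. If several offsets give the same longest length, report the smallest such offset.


Try each offset into the search buffer:
  offset=1 (pos 4, char 'd'): match length 0
  offset=2 (pos 3, char 'b'): match length 1
  offset=3 (pos 2, char 'b'): match length 2
  offset=4 (pos 1, char 'b'): match length 2
  offset=5 (pos 0, char 'b'): match length 2
Longest match has length 2, found at offsets 3, 4, 5; take the smallest, offset 3.
next_char = character at position 5 + 2 = 7 -> 'f'

Best match: offset=3, length=2 (matching 'bb' starting at position 2)
LZ77 triple: (3, 2, 'f')


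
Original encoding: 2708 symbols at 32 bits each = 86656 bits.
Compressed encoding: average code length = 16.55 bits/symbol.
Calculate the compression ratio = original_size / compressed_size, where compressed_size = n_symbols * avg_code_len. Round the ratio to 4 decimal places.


original_size = n_symbols * orig_bits = 2708 * 32 = 86656 bits
compressed_size = n_symbols * avg_code_len = 2708 * 16.55 = 44817.4 bits
ratio = original_size / compressed_size = 86656 / 44817.4 = 1.9335

Compression ratio = 1.9335


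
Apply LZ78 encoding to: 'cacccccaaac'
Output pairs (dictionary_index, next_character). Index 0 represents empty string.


LZ78 encoding steps:
Dictionary: {0: ''}
Step 1: w='' (idx 0), next='c' -> output (0, 'c'), add 'c' as idx 1
Step 2: w='' (idx 0), next='a' -> output (0, 'a'), add 'a' as idx 2
Step 3: w='c' (idx 1), next='c' -> output (1, 'c'), add 'cc' as idx 3
Step 4: w='cc' (idx 3), next='c' -> output (3, 'c'), add 'ccc' as idx 4
Step 5: w='a' (idx 2), next='a' -> output (2, 'a'), add 'aa' as idx 5
Step 6: w='a' (idx 2), next='c' -> output (2, 'c'), add 'ac' as idx 6


Encoded: [(0, 'c'), (0, 'a'), (1, 'c'), (3, 'c'), (2, 'a'), (2, 'c')]


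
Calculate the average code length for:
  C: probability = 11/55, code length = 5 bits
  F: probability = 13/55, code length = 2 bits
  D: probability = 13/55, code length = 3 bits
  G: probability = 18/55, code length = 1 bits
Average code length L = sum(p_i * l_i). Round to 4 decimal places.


Weighted contributions p_i * l_i:
  C: (11/55) * 5 = 55/55
  F: (13/55) * 2 = 26/55
  D: (13/55) * 3 = 39/55
  G: (18/55) * 1 = 18/55
Sum = (55 + 26 + 39 + 18)/55 = 138/55

L = 138/55 = 2.5091 bits/symbol


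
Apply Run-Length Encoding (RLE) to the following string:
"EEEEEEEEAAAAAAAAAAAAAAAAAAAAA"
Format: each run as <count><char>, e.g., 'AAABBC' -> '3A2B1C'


Scanning runs left to right:
  i=0: run of 'E' x 8 -> '8E'
  i=8: run of 'A' x 21 -> '21A'

RLE = 8E21A


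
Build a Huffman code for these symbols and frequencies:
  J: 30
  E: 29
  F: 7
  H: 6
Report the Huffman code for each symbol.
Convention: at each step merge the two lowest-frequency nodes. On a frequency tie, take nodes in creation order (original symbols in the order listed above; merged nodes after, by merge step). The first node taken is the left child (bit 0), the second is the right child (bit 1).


Huffman tree construction:
Step 1: Merge H(6) + F(7) = 13
Step 2: Merge (H+F)(13) + E(29) = 42
Step 3: Merge J(30) + ((H+F)+E)(42) = 72
Read each symbol's code off the tree from the root (left child = 0, right child = 1).

Codes:
  J: 0 (length 1)
  E: 11 (length 2)
  F: 101 (length 3)
  H: 100 (length 3)
Average code length: 127/72 = 1.7639 bits/symbol


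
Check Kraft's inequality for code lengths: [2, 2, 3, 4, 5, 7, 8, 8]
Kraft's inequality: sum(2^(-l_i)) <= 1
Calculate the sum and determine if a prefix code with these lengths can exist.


Sum = 2^(-2) + 2^(-2) + 2^(-3) + 2^(-4) + 2^(-5) + 2^(-7) + 2^(-8) + 2^(-8)
    = 0.25 + 0.25 + 0.125 + 0.0625 + 0.03125 + 0.0078125 + 0.00390625 + 0.00390625
    = 188/256 = 0.734375
Since 0.734375 <= 1, Kraft's inequality IS satisfied.
A prefix code with these lengths CAN exist.

Kraft sum = 0.734375. Satisfied.


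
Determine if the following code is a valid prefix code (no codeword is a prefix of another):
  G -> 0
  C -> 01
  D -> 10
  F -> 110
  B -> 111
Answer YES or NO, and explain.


Checking each pair (does one codeword prefix another?):
  G='0' vs C='01': prefix -- VIOLATION

NO -- this is NOT a valid prefix code. G (0) is a prefix of C (01).


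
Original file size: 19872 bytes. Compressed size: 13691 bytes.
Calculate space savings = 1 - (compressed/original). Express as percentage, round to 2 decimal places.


ratio = compressed/original = 13691/19872 = 0.688959
savings = 1 - ratio = 1 - 0.688959 = 0.311041
as a percentage: 0.311041 * 100 = 31.1%

Space savings = 1 - 13691/19872 = 31.1%


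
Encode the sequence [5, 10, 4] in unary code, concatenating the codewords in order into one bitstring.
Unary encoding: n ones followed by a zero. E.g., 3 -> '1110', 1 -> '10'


Encode each number as n ones followed by a terminating 0:
  5 -> 111110 (6 bits)
  10 -> 11111111110 (11 bits)
  4 -> 11110 (5 bits)
Total length = 6 + 11 + 5 = 22 bits.

Unary([5, 10, 4]) = 1111101111111111011110 (22 bits)


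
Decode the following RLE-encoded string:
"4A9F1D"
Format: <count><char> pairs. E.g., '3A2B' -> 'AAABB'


Expanding each <count><char> pair:
  4A -> 'AAAA'
  9F -> 'FFFFFFFFF'
  1D -> 'D'

Decoded = AAAAFFFFFFFFFD


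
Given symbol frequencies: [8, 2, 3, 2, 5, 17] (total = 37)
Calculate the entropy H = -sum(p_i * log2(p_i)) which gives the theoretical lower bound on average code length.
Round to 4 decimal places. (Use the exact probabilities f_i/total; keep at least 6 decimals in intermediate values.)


Per-symbol terms -p_i * log2(p_i) with p_i = f_i/37:
  p = 8/37 = 0.216216: log2(p) = -2.209453, -p*log2(p) = 0.477720
  p = 2/37 = 0.054054: log2(p) = -4.209453, -p*log2(p) = 0.227538
  p = 3/37 = 0.081081: log2(p) = -3.624491, -p*log2(p) = 0.293878
  p = 2/37 = 0.054054: log2(p) = -4.209453, -p*log2(p) = 0.227538
  p = 5/37 = 0.135135: log2(p) = -2.887525, -p*log2(p) = 0.390206
  p = 17/37 = 0.459459: log2(p) = -1.121991, -p*log2(p) = 0.515509
H = 0.477720 + 0.227538 + 0.293878 + 0.227538 + 0.390206 + 0.515509 = 2.132389

H = 2.1324 bits/symbol


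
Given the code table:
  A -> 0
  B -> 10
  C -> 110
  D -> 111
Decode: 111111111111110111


Decoding:
111 -> D
111 -> D
111 -> D
111 -> D
110 -> C
111 -> D


Result: DDDDCD


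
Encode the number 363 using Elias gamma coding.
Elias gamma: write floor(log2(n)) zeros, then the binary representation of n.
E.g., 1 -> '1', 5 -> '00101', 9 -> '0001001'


num_bits = floor(log2(363)) + 1 = 9
leading_zeros = num_bits - 1 = 8
binary(363) = 101101011

Elias gamma(363) = '00000000' + '101101011' = 00000000101101011 (17 bits)


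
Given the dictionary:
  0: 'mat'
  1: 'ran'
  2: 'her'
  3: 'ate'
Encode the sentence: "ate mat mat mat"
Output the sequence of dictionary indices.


Look up each word in the dictionary:
  'ate' -> 3
  'mat' -> 0
  'mat' -> 0
  'mat' -> 0

Encoded: [3, 0, 0, 0]


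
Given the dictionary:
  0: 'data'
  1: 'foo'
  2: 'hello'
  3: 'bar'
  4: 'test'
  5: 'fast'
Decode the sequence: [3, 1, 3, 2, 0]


Look up each index in the dictionary:
  3 -> 'bar'
  1 -> 'foo'
  3 -> 'bar'
  2 -> 'hello'
  0 -> 'data'

Decoded: "bar foo bar hello data"


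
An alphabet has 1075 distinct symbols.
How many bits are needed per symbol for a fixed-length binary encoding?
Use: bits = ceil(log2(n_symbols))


log2(1075) = 10.0701
Bracket: 2^10 = 1024 < 1075 <= 2^11 = 2048
So ceil(log2(1075)) = 11

bits = ceil(log2(1075)) = ceil(10.0701) = 11 bits


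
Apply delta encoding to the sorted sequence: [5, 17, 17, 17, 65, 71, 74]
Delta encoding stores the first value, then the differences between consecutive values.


First value: 5
Deltas:
  17 - 5 = 12
  17 - 17 = 0
  17 - 17 = 0
  65 - 17 = 48
  71 - 65 = 6
  74 - 71 = 3


Delta encoded: [5, 12, 0, 0, 48, 6, 3]


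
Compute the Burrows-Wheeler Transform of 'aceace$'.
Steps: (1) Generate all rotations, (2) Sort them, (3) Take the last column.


Rotations (sorted):
  0: $aceace -> last char: e
  1: ace$ace -> last char: e
  2: aceace$ -> last char: $
  3: ce$acea -> last char: a
  4: ceace$a -> last char: a
  5: e$aceac -> last char: c
  6: eace$ac -> last char: c


BWT = ee$aacc


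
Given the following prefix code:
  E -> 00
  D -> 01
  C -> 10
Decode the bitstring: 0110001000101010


Decoding step by step:
Bits 01 -> D
Bits 10 -> C
Bits 00 -> E
Bits 10 -> C
Bits 00 -> E
Bits 10 -> C
Bits 10 -> C
Bits 10 -> C


Decoded message: DCECECCC


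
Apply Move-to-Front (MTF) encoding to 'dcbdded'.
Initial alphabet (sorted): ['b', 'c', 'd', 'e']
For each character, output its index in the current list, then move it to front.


MTF encoding:
'd': index 2 in ['b', 'c', 'd', 'e'] -> ['d', 'b', 'c', 'e']
'c': index 2 in ['d', 'b', 'c', 'e'] -> ['c', 'd', 'b', 'e']
'b': index 2 in ['c', 'd', 'b', 'e'] -> ['b', 'c', 'd', 'e']
'd': index 2 in ['b', 'c', 'd', 'e'] -> ['d', 'b', 'c', 'e']
'd': index 0 in ['d', 'b', 'c', 'e'] -> ['d', 'b', 'c', 'e']
'e': index 3 in ['d', 'b', 'c', 'e'] -> ['e', 'd', 'b', 'c']
'd': index 1 in ['e', 'd', 'b', 'c'] -> ['d', 'e', 'b', 'c']


Output: [2, 2, 2, 2, 0, 3, 1]


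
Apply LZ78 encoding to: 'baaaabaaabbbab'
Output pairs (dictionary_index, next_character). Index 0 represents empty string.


LZ78 encoding steps:
Dictionary: {0: ''}
Step 1: w='' (idx 0), next='b' -> output (0, 'b'), add 'b' as idx 1
Step 2: w='' (idx 0), next='a' -> output (0, 'a'), add 'a' as idx 2
Step 3: w='a' (idx 2), next='a' -> output (2, 'a'), add 'aa' as idx 3
Step 4: w='a' (idx 2), next='b' -> output (2, 'b'), add 'ab' as idx 4
Step 5: w='aa' (idx 3), next='a' -> output (3, 'a'), add 'aaa' as idx 5
Step 6: w='b' (idx 1), next='b' -> output (1, 'b'), add 'bb' as idx 6
Step 7: w='b' (idx 1), next='a' -> output (1, 'a'), add 'ba' as idx 7
Step 8: w='b' (idx 1), end of input -> output (1, '')


Encoded: [(0, 'b'), (0, 'a'), (2, 'a'), (2, 'b'), (3, 'a'), (1, 'b'), (1, 'a'), (1, '')]


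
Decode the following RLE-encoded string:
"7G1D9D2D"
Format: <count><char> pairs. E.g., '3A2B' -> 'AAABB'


Expanding each <count><char> pair:
  7G -> 'GGGGGGG'
  1D -> 'D'
  9D -> 'DDDDDDDDD'
  2D -> 'DD'

Decoded = GGGGGGGDDDDDDDDDDDD


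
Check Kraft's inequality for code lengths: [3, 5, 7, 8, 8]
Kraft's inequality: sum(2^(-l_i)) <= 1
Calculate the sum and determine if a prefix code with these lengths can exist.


Sum = 2^(-3) + 2^(-5) + 2^(-7) + 2^(-8) + 2^(-8)
    = 0.125 + 0.03125 + 0.0078125 + 0.00390625 + 0.00390625
    = 44/256 = 0.171875
Since 0.171875 <= 1, Kraft's inequality IS satisfied.
A prefix code with these lengths CAN exist.

Kraft sum = 0.171875. Satisfied.


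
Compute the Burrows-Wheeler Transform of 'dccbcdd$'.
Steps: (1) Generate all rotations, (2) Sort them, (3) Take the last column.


Rotations (sorted):
  0: $dccbcdd -> last char: d
  1: bcdd$dcc -> last char: c
  2: cbcdd$dc -> last char: c
  3: ccbcdd$d -> last char: d
  4: cdd$dccb -> last char: b
  5: d$dccbcd -> last char: d
  6: dccbcdd$ -> last char: $
  7: dd$dccbc -> last char: c


BWT = dccdbd$c


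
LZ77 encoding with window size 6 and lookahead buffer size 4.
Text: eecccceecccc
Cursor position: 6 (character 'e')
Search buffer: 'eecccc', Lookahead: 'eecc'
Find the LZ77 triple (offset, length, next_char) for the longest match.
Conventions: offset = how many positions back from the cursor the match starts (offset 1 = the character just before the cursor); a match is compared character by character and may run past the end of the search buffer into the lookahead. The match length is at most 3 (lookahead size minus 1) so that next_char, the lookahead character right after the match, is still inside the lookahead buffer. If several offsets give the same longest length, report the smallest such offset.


Try each offset into the search buffer:
  offset=1 (pos 5, char 'c'): match length 0
  offset=2 (pos 4, char 'c'): match length 0
  offset=3 (pos 3, char 'c'): match length 0
  offset=4 (pos 2, char 'c'): match length 0
  offset=5 (pos 1, char 'e'): match length 1
  offset=6 (pos 0, char 'e'): match length 3
Longest match has length 3 at offset 6.
next_char = character at position 6 + 3 = 9 -> 'c'

Best match: offset=6, length=3 (matching 'eec' starting at position 0)
LZ77 triple: (6, 3, 'c')


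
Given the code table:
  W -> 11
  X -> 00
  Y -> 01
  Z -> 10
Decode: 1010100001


Decoding:
10 -> Z
10 -> Z
10 -> Z
00 -> X
01 -> Y


Result: ZZZXY


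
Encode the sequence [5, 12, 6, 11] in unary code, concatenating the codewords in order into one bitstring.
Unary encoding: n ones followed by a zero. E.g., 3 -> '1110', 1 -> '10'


Encode each number as n ones followed by a terminating 0:
  5 -> 111110 (6 bits)
  12 -> 1111111111110 (13 bits)
  6 -> 1111110 (7 bits)
  11 -> 111111111110 (12 bits)
Total length = 6 + 13 + 7 + 12 = 38 bits.

Unary([5, 12, 6, 11]) = 11111011111111111101111110111111111110 (38 bits)


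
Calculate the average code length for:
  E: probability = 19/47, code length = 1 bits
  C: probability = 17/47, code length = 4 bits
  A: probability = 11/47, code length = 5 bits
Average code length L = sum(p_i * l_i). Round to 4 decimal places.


Weighted contributions p_i * l_i:
  E: (19/47) * 1 = 19/47
  C: (17/47) * 4 = 68/47
  A: (11/47) * 5 = 55/47
Sum = (19 + 68 + 55)/47 = 142/47

L = 142/47 = 3.0213 bits/symbol


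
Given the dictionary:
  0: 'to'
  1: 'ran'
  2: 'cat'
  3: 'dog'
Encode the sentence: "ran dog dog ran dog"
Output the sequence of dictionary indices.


Look up each word in the dictionary:
  'ran' -> 1
  'dog' -> 3
  'dog' -> 3
  'ran' -> 1
  'dog' -> 3

Encoded: [1, 3, 3, 1, 3]


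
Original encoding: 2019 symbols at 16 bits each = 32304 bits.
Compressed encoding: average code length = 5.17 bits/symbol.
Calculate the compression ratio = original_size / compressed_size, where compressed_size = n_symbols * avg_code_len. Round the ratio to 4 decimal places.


original_size = n_symbols * orig_bits = 2019 * 16 = 32304 bits
compressed_size = n_symbols * avg_code_len = 2019 * 5.17 = 10438.23 bits
ratio = original_size / compressed_size = 32304 / 10438.23 = 3.0948

Compression ratio = 3.0948


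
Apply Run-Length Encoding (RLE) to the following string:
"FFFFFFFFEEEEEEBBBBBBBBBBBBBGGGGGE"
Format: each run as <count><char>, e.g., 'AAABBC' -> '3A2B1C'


Scanning runs left to right:
  i=0: run of 'F' x 8 -> '8F'
  i=8: run of 'E' x 6 -> '6E'
  i=14: run of 'B' x 13 -> '13B'
  i=27: run of 'G' x 5 -> '5G'
  i=32: run of 'E' x 1 -> '1E'

RLE = 8F6E13B5G1E


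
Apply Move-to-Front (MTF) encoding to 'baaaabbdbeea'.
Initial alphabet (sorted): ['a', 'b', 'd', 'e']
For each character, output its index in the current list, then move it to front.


MTF encoding:
'b': index 1 in ['a', 'b', 'd', 'e'] -> ['b', 'a', 'd', 'e']
'a': index 1 in ['b', 'a', 'd', 'e'] -> ['a', 'b', 'd', 'e']
'a': index 0 in ['a', 'b', 'd', 'e'] -> ['a', 'b', 'd', 'e']
'a': index 0 in ['a', 'b', 'd', 'e'] -> ['a', 'b', 'd', 'e']
'a': index 0 in ['a', 'b', 'd', 'e'] -> ['a', 'b', 'd', 'e']
'b': index 1 in ['a', 'b', 'd', 'e'] -> ['b', 'a', 'd', 'e']
'b': index 0 in ['b', 'a', 'd', 'e'] -> ['b', 'a', 'd', 'e']
'd': index 2 in ['b', 'a', 'd', 'e'] -> ['d', 'b', 'a', 'e']
'b': index 1 in ['d', 'b', 'a', 'e'] -> ['b', 'd', 'a', 'e']
'e': index 3 in ['b', 'd', 'a', 'e'] -> ['e', 'b', 'd', 'a']
'e': index 0 in ['e', 'b', 'd', 'a'] -> ['e', 'b', 'd', 'a']
'a': index 3 in ['e', 'b', 'd', 'a'] -> ['a', 'e', 'b', 'd']


Output: [1, 1, 0, 0, 0, 1, 0, 2, 1, 3, 0, 3]


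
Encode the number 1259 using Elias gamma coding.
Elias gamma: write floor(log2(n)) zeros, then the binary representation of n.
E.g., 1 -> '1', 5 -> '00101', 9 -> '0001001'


num_bits = floor(log2(1259)) + 1 = 11
leading_zeros = num_bits - 1 = 10
binary(1259) = 10011101011

Elias gamma(1259) = '0000000000' + '10011101011' = 000000000010011101011 (21 bits)


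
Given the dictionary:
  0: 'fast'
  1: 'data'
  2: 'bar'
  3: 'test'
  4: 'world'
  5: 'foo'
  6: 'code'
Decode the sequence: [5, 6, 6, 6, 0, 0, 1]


Look up each index in the dictionary:
  5 -> 'foo'
  6 -> 'code'
  6 -> 'code'
  6 -> 'code'
  0 -> 'fast'
  0 -> 'fast'
  1 -> 'data'

Decoded: "foo code code code fast fast data"


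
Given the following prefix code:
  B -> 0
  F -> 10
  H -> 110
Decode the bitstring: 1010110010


Decoding step by step:
Bits 10 -> F
Bits 10 -> F
Bits 110 -> H
Bits 0 -> B
Bits 10 -> F


Decoded message: FFHBF


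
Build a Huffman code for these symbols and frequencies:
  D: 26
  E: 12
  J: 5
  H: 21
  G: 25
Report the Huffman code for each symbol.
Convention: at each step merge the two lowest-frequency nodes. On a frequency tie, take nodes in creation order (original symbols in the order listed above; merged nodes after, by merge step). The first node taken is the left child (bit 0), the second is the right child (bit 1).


Huffman tree construction:
Step 1: Merge J(5) + E(12) = 17
Step 2: Merge (J+E)(17) + H(21) = 38
Step 3: Merge G(25) + D(26) = 51
Step 4: Merge ((J+E)+H)(38) + (G+D)(51) = 89
Read each symbol's code off the tree from the root (left child = 0, right child = 1).

Codes:
  D: 11 (length 2)
  E: 001 (length 3)
  J: 000 (length 3)
  H: 01 (length 2)
  G: 10 (length 2)
Average code length: 195/89 = 2.1910 bits/symbol


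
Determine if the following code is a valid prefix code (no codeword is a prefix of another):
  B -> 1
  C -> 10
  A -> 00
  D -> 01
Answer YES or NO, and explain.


Checking each pair (does one codeword prefix another?):
  B='1' vs C='10': prefix -- VIOLATION

NO -- this is NOT a valid prefix code. B (1) is a prefix of C (10).


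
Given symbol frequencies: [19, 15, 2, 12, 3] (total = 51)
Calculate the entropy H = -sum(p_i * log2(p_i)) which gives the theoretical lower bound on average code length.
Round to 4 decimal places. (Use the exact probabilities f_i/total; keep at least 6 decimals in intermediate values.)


Per-symbol terms -p_i * log2(p_i) with p_i = f_i/51:
  p = 19/51 = 0.372549: log2(p) = -1.424498, -p*log2(p) = 0.530695
  p = 15/51 = 0.294118: log2(p) = -1.765535, -p*log2(p) = 0.519275
  p = 2/51 = 0.039216: log2(p) = -4.672425, -p*log2(p) = 0.183232
  p = 12/51 = 0.235294: log2(p) = -2.087463, -p*log2(p) = 0.491168
  p = 3/51 = 0.058824: log2(p) = -4.087463, -p*log2(p) = 0.240439
H = 0.530695 + 0.519275 + 0.183232 + 0.491168 + 0.240439 = 1.964809

H = 1.9648 bits/symbol


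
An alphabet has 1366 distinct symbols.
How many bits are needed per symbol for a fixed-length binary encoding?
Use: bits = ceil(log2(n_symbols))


log2(1366) = 10.4157
Bracket: 2^10 = 1024 < 1366 <= 2^11 = 2048
So ceil(log2(1366)) = 11

bits = ceil(log2(1366)) = ceil(10.4157) = 11 bits


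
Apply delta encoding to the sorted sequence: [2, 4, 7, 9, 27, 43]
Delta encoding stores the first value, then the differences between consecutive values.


First value: 2
Deltas:
  4 - 2 = 2
  7 - 4 = 3
  9 - 7 = 2
  27 - 9 = 18
  43 - 27 = 16


Delta encoded: [2, 2, 3, 2, 18, 16]


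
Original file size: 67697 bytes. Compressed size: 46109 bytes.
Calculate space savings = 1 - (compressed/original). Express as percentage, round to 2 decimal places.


ratio = compressed/original = 46109/67697 = 0.681108
savings = 1 - ratio = 1 - 0.681108 = 0.318892
as a percentage: 0.318892 * 100 = 31.89%

Space savings = 1 - 46109/67697 = 31.89%


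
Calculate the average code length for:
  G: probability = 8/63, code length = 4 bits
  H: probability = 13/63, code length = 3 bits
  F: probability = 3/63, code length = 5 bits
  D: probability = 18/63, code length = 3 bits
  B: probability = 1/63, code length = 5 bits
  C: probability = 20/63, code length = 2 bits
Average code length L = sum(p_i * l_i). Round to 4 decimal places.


Weighted contributions p_i * l_i:
  G: (8/63) * 4 = 32/63
  H: (13/63) * 3 = 39/63
  F: (3/63) * 5 = 15/63
  D: (18/63) * 3 = 54/63
  B: (1/63) * 5 = 5/63
  C: (20/63) * 2 = 40/63
Sum = (32 + 39 + 15 + 54 + 5 + 40)/63 = 185/63

L = 185/63 = 2.9365 bits/symbol


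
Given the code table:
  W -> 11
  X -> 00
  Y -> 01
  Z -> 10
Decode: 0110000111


Decoding:
01 -> Y
10 -> Z
00 -> X
01 -> Y
11 -> W


Result: YZXYW


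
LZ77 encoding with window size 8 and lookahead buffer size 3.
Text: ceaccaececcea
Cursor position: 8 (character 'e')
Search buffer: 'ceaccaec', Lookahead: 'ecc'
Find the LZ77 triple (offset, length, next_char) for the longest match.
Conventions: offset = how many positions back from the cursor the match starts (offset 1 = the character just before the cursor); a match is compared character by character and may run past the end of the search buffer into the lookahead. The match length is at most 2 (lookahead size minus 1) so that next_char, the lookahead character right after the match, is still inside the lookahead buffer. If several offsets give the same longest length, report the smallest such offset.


Try each offset into the search buffer:
  offset=1 (pos 7, char 'c'): match length 0
  offset=2 (pos 6, char 'e'): match length 2
  offset=3 (pos 5, char 'a'): match length 0
  offset=4 (pos 4, char 'c'): match length 0
  offset=5 (pos 3, char 'c'): match length 0
  offset=6 (pos 2, char 'a'): match length 0
  offset=7 (pos 1, char 'e'): match length 1
  offset=8 (pos 0, char 'c'): match length 0
Longest match has length 2 at offset 2.
next_char = character at position 8 + 2 = 10 -> 'c'

Best match: offset=2, length=2 (matching 'ec' starting at position 6)
LZ77 triple: (2, 2, 'c')


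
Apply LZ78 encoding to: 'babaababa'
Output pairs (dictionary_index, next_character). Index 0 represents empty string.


LZ78 encoding steps:
Dictionary: {0: ''}
Step 1: w='' (idx 0), next='b' -> output (0, 'b'), add 'b' as idx 1
Step 2: w='' (idx 0), next='a' -> output (0, 'a'), add 'a' as idx 2
Step 3: w='b' (idx 1), next='a' -> output (1, 'a'), add 'ba' as idx 3
Step 4: w='a' (idx 2), next='b' -> output (2, 'b'), add 'ab' as idx 4
Step 5: w='ab' (idx 4), next='a' -> output (4, 'a'), add 'aba' as idx 5


Encoded: [(0, 'b'), (0, 'a'), (1, 'a'), (2, 'b'), (4, 'a')]


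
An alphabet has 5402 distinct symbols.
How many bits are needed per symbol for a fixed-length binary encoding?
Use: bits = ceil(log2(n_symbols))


log2(5402) = 12.3993
Bracket: 2^12 = 4096 < 5402 <= 2^13 = 8192
So ceil(log2(5402)) = 13

bits = ceil(log2(5402)) = ceil(12.3993) = 13 bits


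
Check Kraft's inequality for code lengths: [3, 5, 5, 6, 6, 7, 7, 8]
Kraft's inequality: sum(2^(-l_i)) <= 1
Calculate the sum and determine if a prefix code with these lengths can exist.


Sum = 2^(-3) + 2^(-5) + 2^(-5) + 2^(-6) + 2^(-6) + 2^(-7) + 2^(-7) + 2^(-8)
    = 0.125 + 0.03125 + 0.03125 + 0.015625 + 0.015625 + 0.0078125 + 0.0078125 + 0.00390625
    = 61/256 = 0.23828125
Since 0.23828125 <= 1, Kraft's inequality IS satisfied.
A prefix code with these lengths CAN exist.

Kraft sum = 0.23828125. Satisfied.


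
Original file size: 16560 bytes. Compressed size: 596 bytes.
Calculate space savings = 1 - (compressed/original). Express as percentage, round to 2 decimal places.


ratio = compressed/original = 596/16560 = 0.03599
savings = 1 - ratio = 1 - 0.03599 = 0.96401
as a percentage: 0.96401 * 100 = 96.4%

Space savings = 1 - 596/16560 = 96.4%


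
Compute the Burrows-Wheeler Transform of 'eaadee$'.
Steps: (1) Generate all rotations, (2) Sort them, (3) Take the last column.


Rotations (sorted):
  0: $eaadee -> last char: e
  1: aadee$e -> last char: e
  2: adee$ea -> last char: a
  3: dee$eaa -> last char: a
  4: e$eaade -> last char: e
  5: eaadee$ -> last char: $
  6: ee$eaad -> last char: d


BWT = eeaae$d


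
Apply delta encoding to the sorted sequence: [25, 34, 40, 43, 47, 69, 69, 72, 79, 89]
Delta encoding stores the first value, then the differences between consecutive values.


First value: 25
Deltas:
  34 - 25 = 9
  40 - 34 = 6
  43 - 40 = 3
  47 - 43 = 4
  69 - 47 = 22
  69 - 69 = 0
  72 - 69 = 3
  79 - 72 = 7
  89 - 79 = 10


Delta encoded: [25, 9, 6, 3, 4, 22, 0, 3, 7, 10]


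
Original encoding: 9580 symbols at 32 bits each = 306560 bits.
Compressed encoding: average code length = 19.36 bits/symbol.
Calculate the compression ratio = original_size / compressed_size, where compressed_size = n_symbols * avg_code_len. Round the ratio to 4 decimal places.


original_size = n_symbols * orig_bits = 9580 * 32 = 306560 bits
compressed_size = n_symbols * avg_code_len = 9580 * 19.36 = 185468.8 bits
ratio = original_size / compressed_size = 306560 / 185468.8 = 1.6529

Compression ratio = 1.6529


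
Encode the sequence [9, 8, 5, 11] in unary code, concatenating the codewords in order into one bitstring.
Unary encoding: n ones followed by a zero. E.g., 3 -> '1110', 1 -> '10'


Encode each number as n ones followed by a terminating 0:
  9 -> 1111111110 (10 bits)
  8 -> 111111110 (9 bits)
  5 -> 111110 (6 bits)
  11 -> 111111111110 (12 bits)
Total length = 10 + 9 + 6 + 12 = 37 bits.

Unary([9, 8, 5, 11]) = 1111111110111111110111110111111111110 (37 bits)


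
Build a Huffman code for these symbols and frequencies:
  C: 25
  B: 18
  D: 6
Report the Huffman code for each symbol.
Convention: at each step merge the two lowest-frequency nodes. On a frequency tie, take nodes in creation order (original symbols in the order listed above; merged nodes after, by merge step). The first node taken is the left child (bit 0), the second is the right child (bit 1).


Huffman tree construction:
Step 1: Merge D(6) + B(18) = 24
Step 2: Merge (D+B)(24) + C(25) = 49
Read each symbol's code off the tree from the root (left child = 0, right child = 1).

Codes:
  C: 1 (length 1)
  B: 01 (length 2)
  D: 00 (length 2)
Average code length: 73/49 = 1.4898 bits/symbol


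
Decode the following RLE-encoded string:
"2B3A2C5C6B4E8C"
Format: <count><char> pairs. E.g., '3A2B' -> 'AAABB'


Expanding each <count><char> pair:
  2B -> 'BB'
  3A -> 'AAA'
  2C -> 'CC'
  5C -> 'CCCCC'
  6B -> 'BBBBBB'
  4E -> 'EEEE'
  8C -> 'CCCCCCCC'

Decoded = BBAAACCCCCCCBBBBBBEEEECCCCCCCC


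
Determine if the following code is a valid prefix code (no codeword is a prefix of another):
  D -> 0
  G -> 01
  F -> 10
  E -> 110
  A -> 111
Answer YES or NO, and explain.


Checking each pair (does one codeword prefix another?):
  D='0' vs G='01': prefix -- VIOLATION

NO -- this is NOT a valid prefix code. D (0) is a prefix of G (01).


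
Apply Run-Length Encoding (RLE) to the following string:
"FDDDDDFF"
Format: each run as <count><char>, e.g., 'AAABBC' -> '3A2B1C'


Scanning runs left to right:
  i=0: run of 'F' x 1 -> '1F'
  i=1: run of 'D' x 5 -> '5D'
  i=6: run of 'F' x 2 -> '2F'

RLE = 1F5D2F


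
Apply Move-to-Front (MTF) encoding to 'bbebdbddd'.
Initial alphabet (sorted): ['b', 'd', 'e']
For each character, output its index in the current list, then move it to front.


MTF encoding:
'b': index 0 in ['b', 'd', 'e'] -> ['b', 'd', 'e']
'b': index 0 in ['b', 'd', 'e'] -> ['b', 'd', 'e']
'e': index 2 in ['b', 'd', 'e'] -> ['e', 'b', 'd']
'b': index 1 in ['e', 'b', 'd'] -> ['b', 'e', 'd']
'd': index 2 in ['b', 'e', 'd'] -> ['d', 'b', 'e']
'b': index 1 in ['d', 'b', 'e'] -> ['b', 'd', 'e']
'd': index 1 in ['b', 'd', 'e'] -> ['d', 'b', 'e']
'd': index 0 in ['d', 'b', 'e'] -> ['d', 'b', 'e']
'd': index 0 in ['d', 'b', 'e'] -> ['d', 'b', 'e']


Output: [0, 0, 2, 1, 2, 1, 1, 0, 0]


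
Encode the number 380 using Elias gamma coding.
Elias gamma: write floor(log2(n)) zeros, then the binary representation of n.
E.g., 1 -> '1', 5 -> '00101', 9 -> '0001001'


num_bits = floor(log2(380)) + 1 = 9
leading_zeros = num_bits - 1 = 8
binary(380) = 101111100

Elias gamma(380) = '00000000' + '101111100' = 00000000101111100 (17 bits)


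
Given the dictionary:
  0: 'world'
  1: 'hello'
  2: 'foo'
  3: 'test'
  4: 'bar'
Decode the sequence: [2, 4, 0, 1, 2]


Look up each index in the dictionary:
  2 -> 'foo'
  4 -> 'bar'
  0 -> 'world'
  1 -> 'hello'
  2 -> 'foo'

Decoded: "foo bar world hello foo"


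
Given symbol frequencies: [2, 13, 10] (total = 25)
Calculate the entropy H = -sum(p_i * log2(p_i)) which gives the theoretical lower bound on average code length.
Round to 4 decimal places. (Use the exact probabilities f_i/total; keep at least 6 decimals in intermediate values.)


Per-symbol terms -p_i * log2(p_i) with p_i = f_i/25:
  p = 2/25 = 0.080000: log2(p) = -3.643856, -p*log2(p) = 0.291508
  p = 13/25 = 0.520000: log2(p) = -0.943416, -p*log2(p) = 0.490577
  p = 10/25 = 0.400000: log2(p) = -1.321928, -p*log2(p) = 0.528771
H = 0.291508 + 0.490577 + 0.528771 = 1.310856

H = 1.3109 bits/symbol


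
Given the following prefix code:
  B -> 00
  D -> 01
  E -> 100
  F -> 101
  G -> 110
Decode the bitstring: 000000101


Decoding step by step:
Bits 00 -> B
Bits 00 -> B
Bits 00 -> B
Bits 101 -> F


Decoded message: BBBF


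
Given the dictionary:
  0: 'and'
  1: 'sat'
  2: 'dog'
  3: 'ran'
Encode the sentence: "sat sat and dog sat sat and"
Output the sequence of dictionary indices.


Look up each word in the dictionary:
  'sat' -> 1
  'sat' -> 1
  'and' -> 0
  'dog' -> 2
  'sat' -> 1
  'sat' -> 1
  'and' -> 0

Encoded: [1, 1, 0, 2, 1, 1, 0]


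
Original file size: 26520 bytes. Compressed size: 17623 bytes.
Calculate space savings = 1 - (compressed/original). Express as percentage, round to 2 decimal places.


ratio = compressed/original = 17623/26520 = 0.664517
savings = 1 - ratio = 1 - 0.664517 = 0.335483
as a percentage: 0.335483 * 100 = 33.55%

Space savings = 1 - 17623/26520 = 33.55%


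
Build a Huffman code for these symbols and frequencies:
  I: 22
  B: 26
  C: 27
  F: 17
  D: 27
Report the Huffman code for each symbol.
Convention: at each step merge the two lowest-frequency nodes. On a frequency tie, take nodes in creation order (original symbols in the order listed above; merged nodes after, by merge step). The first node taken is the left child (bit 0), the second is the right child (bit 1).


Huffman tree construction:
Step 1: Merge F(17) + I(22) = 39
Step 2: Merge B(26) + C(27) = 53
Step 3: Merge D(27) + (F+I)(39) = 66
Step 4: Merge (B+C)(53) + (D+(F+I))(66) = 119
Read each symbol's code off the tree from the root (left child = 0, right child = 1).

Codes:
  I: 111 (length 3)
  B: 00 (length 2)
  C: 01 (length 2)
  F: 110 (length 3)
  D: 10 (length 2)
Average code length: 277/119 = 2.3277 bits/symbol


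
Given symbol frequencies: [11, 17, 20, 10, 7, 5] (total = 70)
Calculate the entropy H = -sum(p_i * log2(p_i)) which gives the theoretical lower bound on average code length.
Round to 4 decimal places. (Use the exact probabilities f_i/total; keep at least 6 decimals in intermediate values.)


Per-symbol terms -p_i * log2(p_i) with p_i = f_i/70:
  p = 11/70 = 0.157143: log2(p) = -2.669851, -p*log2(p) = 0.419548
  p = 17/70 = 0.242857: log2(p) = -2.041820, -p*log2(p) = 0.495871
  p = 20/70 = 0.285714: log2(p) = -1.807355, -p*log2(p) = 0.516387
  p = 10/70 = 0.142857: log2(p) = -2.807355, -p*log2(p) = 0.401051
  p = 7/70 = 0.100000: log2(p) = -3.321928, -p*log2(p) = 0.332193
  p = 5/70 = 0.071429: log2(p) = -3.807355, -p*log2(p) = 0.271954
H = 0.419548 + 0.495871 + 0.516387 + 0.401051 + 0.332193 + 0.271954 = 2.437004

H = 2.437 bits/symbol


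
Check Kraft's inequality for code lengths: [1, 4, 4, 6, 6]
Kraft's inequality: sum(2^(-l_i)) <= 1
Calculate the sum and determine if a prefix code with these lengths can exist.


Sum = 2^(-1) + 2^(-4) + 2^(-4) + 2^(-6) + 2^(-6)
    = 0.5 + 0.0625 + 0.0625 + 0.015625 + 0.015625
    = 42/64 = 0.65625
Since 0.65625 <= 1, Kraft's inequality IS satisfied.
A prefix code with these lengths CAN exist.

Kraft sum = 0.65625. Satisfied.


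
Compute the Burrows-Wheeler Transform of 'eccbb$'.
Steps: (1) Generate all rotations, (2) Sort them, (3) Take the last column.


Rotations (sorted):
  0: $eccbb -> last char: b
  1: b$eccb -> last char: b
  2: bb$ecc -> last char: c
  3: cbb$ec -> last char: c
  4: ccbb$e -> last char: e
  5: eccbb$ -> last char: $


BWT = bbcce$


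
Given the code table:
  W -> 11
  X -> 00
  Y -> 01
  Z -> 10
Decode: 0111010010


Decoding:
01 -> Y
11 -> W
01 -> Y
00 -> X
10 -> Z


Result: YWYXZ
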